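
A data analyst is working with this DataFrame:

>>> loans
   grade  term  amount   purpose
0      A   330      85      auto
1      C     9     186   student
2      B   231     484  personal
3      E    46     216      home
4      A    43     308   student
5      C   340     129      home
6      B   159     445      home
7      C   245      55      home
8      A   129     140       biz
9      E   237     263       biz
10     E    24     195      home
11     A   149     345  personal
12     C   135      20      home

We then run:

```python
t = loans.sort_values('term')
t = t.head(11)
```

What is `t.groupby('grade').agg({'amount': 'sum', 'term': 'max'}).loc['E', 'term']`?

sort by term:
   grade  term  amount   purpose
1      C     9     186   student
10     E    24     195      home
4      A    43     308   student
3      E    46     216      home
8      A   129     140       biz
12     C   135      20      home
11     A   149     345  personal
6      B   159     445      home
2      B   231     484  personal
9      E   237     263       biz
7      C   245      55      home
0      A   330      85      auto
5      C   340     129      home
take first 11 rows:
   grade  term  amount   purpose
1      C     9     186   student
10     E    24     195      home
4      A    43     308   student
3      E    46     216      home
8      A   129     140       biz
12     C   135      20      home
11     A   149     345  personal
6      B   159     445      home
2      B   231     484  personal
9      E   237     263       biz
7      C   245      55      home
group by grade: sum(amount), max(term):
       amount  term
grade              
A         793   149
B         929   231
C         261   245
E         674   237

237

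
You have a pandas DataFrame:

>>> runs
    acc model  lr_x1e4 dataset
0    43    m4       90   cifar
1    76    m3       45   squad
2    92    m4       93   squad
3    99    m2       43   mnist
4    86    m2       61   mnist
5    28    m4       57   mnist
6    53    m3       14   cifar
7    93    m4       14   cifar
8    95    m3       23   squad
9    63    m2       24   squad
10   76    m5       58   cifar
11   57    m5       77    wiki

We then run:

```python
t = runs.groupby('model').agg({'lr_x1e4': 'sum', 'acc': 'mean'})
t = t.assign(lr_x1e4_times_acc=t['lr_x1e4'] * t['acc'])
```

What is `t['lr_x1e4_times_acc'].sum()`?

41937.5

group by model: sum(lr_x1e4), mean(acc):
       lr_x1e4        acc
model                    
m2         128  82.666667
m3          82  74.666667
m4         254  64.000000
m5         135  66.500000
add column lr_x1e4_times_acc = t['lr_x1e4'] * t['acc']:
       lr_x1e4        acc  lr_x1e4_times_acc
model                                       
m2         128  82.666667       10581.333333
m3          82  74.666667        6122.666667
m4         254  64.000000       16256.000000
m5         135  66.500000        8977.500000
So sum() = 41937.5.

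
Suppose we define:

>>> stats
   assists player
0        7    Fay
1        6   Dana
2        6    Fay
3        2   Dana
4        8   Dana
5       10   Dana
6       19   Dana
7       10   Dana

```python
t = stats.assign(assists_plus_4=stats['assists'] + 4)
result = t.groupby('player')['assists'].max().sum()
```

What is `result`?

26

add column assists_plus_4 = stats['assists'] + 4:
   assists player  assists_plus_4
0        7    Fay              11
1        6   Dana              10
2        6    Fay              10
3        2   Dana               6
4        8   Dana              12
5       10   Dana              14
6       19   Dana              23
7       10   Dana              14
group by player, max of assists:
player
Dana    19
Fay      7
Name: assists, dtype: int64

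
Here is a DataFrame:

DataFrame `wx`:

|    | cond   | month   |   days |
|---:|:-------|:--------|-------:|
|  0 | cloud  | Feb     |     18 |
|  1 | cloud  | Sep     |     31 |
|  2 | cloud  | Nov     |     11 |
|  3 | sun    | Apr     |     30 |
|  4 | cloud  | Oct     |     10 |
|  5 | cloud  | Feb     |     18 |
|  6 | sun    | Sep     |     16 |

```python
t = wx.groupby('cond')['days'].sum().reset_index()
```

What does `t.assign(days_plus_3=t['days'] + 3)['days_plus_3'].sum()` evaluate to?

group by cond, sum of days:
cond
cloud    88
sun      46
Name: days, dtype: int64
reset_index():
    cond  days
0  cloud    88
1    sun    46
add column days_plus_3 = t['days'] + 3:
    cond  days  days_plus_3
0  cloud    88           91
1    sun    46           49

140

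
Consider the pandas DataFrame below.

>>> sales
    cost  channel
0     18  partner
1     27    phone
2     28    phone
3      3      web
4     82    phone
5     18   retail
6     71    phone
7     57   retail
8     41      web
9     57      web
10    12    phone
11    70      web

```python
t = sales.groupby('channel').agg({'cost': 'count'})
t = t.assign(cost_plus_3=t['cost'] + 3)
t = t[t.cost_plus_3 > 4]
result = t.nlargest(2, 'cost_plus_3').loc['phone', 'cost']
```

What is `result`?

group by channel, count of cost:
         cost
channel      
partner     1
phone       5
retail      2
web         4
add column cost_plus_3 = t['cost'] + 3:
         cost  cost_plus_3
channel                   
partner     1            4
phone       5            8
retail      2            5
web         4            7
filter rows where cost_plus_3 > 4:
         cost  cost_plus_3
channel                   
phone       5            8
retail      2            5
web         4            7
take 2 rows with largest cost_plus_3:
         cost  cost_plus_3
channel                   
phone       5            8
web         4            7
Hence 5.

5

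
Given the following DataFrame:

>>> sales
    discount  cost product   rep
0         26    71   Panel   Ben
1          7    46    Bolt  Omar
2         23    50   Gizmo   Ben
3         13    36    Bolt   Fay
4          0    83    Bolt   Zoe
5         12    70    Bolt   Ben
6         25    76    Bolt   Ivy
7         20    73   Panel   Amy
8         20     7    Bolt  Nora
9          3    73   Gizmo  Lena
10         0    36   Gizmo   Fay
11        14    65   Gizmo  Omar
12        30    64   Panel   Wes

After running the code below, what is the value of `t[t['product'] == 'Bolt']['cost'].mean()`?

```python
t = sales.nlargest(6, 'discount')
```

41.5

take 6 rows with largest discount:
    discount  cost product   rep
12        30    64   Panel   Wes
0         26    71   Panel   Ben
6         25    76    Bolt   Ivy
2         23    50   Gizmo   Ben
7         20    73   Panel   Amy
8         20     7    Bolt  Nora
filter rows where product == 'Bolt':
   discount  cost product   rep
6        25    76    Bolt   Ivy
8        20     7    Bolt  Nora
mean of column 'cost' → 41.5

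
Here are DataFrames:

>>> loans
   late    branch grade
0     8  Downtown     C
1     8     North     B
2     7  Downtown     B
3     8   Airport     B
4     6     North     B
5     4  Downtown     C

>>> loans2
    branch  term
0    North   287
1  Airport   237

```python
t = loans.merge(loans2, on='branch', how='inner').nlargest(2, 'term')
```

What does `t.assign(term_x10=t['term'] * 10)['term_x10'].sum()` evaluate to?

5740

merge on 'branch' (how='inner') → 3 rows:
   late   branch grade  term
0     8    North     B   287
1     8  Airport     B   237
2     6    North     B   287
take 2 rows with largest term:
   late branch grade  term
0     8  North     B   287
2     6  North     B   287
add column term_x10 = t['term'] * 10:
   late branch grade  term  term_x10
0     8  North     B   287      2870
2     6  North     B   287      2870
Then the sum of column 'term_x10': 5740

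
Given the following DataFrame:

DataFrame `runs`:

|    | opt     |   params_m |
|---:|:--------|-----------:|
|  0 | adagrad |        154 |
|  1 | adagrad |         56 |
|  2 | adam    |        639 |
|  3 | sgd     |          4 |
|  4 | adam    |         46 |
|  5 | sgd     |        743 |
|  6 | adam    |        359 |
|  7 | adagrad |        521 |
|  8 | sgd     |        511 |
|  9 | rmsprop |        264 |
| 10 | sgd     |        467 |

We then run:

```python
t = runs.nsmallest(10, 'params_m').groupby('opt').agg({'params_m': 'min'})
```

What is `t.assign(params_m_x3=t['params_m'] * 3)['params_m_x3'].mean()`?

277.5

take 10 rows with smallest params_m:
        opt  params_m
3       sgd         4
4      adam        46
1   adagrad        56
0   adagrad       154
9   rmsprop       264
6      adam       359
10      sgd       467
8       sgd       511
7   adagrad       521
2      adam       639
group by opt, min of params_m:
         params_m
opt              
adagrad        56
adam           46
rmsprop       264
sgd             4
add column params_m_x3 = t['params_m'] * 3:
         params_m  params_m_x3
opt                           
adagrad        56          168
adam           46          138
rmsprop       264          792
sgd             4           12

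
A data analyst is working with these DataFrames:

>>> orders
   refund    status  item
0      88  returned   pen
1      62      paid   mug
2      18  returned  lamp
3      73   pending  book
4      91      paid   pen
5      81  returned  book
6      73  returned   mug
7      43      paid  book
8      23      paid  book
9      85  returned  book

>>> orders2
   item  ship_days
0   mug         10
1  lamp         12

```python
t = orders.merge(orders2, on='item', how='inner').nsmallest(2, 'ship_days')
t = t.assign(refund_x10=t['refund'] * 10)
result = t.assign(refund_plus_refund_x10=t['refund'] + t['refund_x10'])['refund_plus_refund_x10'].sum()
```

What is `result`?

1485

merge on 'item' (how='inner') → 3 rows:
   refund    status  item  ship_days
0      62      paid   mug         10
1      18  returned  lamp         12
2      73  returned   mug         10
take 2 rows with smallest ship_days:
   refund    status item  ship_days
0      62      paid  mug         10
2      73  returned  mug         10
add column refund_x10 = t['refund'] * 10:
   refund    status item  ship_days  refund_x10
0      62      paid  mug         10         620
2      73  returned  mug         10         730
add column refund_plus_refund_x10 = t['refund'] + t['refund_x10']:
   refund    status item  ship_days  refund_x10  refund_plus_refund_x10
0      62      paid  mug         10         620                     682
2      73  returned  mug         10         730                     803
Hence 1485.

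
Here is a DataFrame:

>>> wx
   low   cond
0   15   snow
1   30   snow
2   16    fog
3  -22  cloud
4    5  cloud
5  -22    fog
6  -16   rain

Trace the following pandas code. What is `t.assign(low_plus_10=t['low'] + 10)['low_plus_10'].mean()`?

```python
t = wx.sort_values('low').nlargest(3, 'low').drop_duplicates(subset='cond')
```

sort by low:
   low   cond
3  -22  cloud
5  -22    fog
6  -16   rain
4    5  cloud
0   15   snow
2   16    fog
1   30   snow
take 3 rows with largest low:
   low  cond
1   30  snow
2   16   fog
0   15  snow
drop duplicate cond (keep=first):
   low  cond
1   30  snow
2   16   fog
add column low_plus_10 = t['low'] + 10:
   low  cond  low_plus_10
1   30  snow           40
2   16   fog           26
mean of column 'low_plus_10' → 33.0

33.0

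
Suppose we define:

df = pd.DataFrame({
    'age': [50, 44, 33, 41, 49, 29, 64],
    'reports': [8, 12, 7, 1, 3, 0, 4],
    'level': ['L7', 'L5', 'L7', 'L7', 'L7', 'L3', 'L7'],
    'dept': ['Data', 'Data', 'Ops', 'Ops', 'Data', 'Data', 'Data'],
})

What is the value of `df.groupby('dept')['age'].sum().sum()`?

310

group by dept, sum of age:
dept
Data    236
Ops      74
Name: age, dtype: int64
Then the sum of the resulting series: 310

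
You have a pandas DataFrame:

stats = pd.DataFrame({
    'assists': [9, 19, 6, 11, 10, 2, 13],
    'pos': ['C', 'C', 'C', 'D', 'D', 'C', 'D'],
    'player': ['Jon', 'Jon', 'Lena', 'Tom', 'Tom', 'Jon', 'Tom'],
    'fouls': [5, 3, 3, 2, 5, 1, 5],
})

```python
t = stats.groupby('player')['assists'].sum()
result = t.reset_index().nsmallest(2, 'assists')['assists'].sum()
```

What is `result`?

36

group by player, sum of assists:
player
Jon     30
Lena     6
Tom     34
Name: assists, dtype: int64
reset_index():
  player  assists
0    Jon       30
1   Lena        6
2    Tom       34
take 2 rows with smallest assists:
  player  assists
1   Lena        6
0    Jon       30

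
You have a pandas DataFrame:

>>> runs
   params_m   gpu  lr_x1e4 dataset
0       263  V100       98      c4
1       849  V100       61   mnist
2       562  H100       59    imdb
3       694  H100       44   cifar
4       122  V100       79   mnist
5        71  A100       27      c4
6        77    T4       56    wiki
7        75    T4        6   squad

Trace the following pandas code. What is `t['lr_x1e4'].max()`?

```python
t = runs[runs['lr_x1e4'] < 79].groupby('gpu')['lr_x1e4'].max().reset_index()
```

filter rows where lr_x1e4 < 79:
   params_m   gpu  lr_x1e4 dataset
1       849  V100       61   mnist
2       562  H100       59    imdb
3       694  H100       44   cifar
5        71  A100       27      c4
6        77    T4       56    wiki
7        75    T4        6   squad
group by gpu, max of lr_x1e4:
gpu
A100    27
H100    59
T4      56
V100    61
Name: lr_x1e4, dtype: int64
reset_index():
    gpu  lr_x1e4
0  A100       27
1  H100       59
2    T4       56
3  V100       61
The max of column 'lr_x1e4' is 61.

61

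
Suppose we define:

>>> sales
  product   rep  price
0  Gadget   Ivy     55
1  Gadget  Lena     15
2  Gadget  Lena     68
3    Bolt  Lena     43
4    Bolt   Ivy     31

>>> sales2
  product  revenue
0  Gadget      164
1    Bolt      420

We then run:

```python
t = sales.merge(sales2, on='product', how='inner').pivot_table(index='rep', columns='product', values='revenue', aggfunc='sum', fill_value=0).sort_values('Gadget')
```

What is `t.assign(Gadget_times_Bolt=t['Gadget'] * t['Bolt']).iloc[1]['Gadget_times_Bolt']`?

merge on 'product' (how='inner') → 5 rows:
  product   rep  price  revenue
0  Gadget   Ivy     55      164
1  Gadget  Lena     15      164
2  Gadget  Lena     68      164
3    Bolt  Lena     43      420
4    Bolt   Ivy     31      420
pivot: rows=rep, cols=product, sum(revenue):
product  Bolt  Gadget
rep                  
Ivy       420     164
Lena      420     328
sort by Gadget:
product  Bolt  Gadget
rep                  
Ivy       420     164
Lena      420     328
add column Gadget_times_Bolt = t['Gadget'] * t['Bolt']:
product  Bolt  Gadget  Gadget_times_Bolt
rep                                     
Ivy       420     164              68880
Lena      420     328             137760

137760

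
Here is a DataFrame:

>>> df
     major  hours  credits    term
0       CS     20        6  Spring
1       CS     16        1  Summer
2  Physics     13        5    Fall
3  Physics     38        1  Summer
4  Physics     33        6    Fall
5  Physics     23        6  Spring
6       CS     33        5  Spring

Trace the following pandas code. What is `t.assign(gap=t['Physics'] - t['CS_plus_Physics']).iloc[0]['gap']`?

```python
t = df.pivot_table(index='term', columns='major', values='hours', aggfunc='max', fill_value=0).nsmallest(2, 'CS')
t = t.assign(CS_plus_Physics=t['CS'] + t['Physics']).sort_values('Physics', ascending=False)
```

-16

pivot: rows=term, cols=major, max(hours):
major   CS  Physics
term               
Fall     0       33
Spring  33       23
Summer  16       38
take 2 rows with smallest CS:
major   CS  Physics
term               
Fall     0       33
Summer  16       38
add column CS_plus_Physics = t['CS'] + t['Physics']:
major   CS  Physics  CS_plus_Physics
term                                
Fall     0       33               33
Summer  16       38               54
sort by Physics descending:
major   CS  Physics  CS_plus_Physics
term                                
Summer  16       38               54
Fall     0       33               33
add column gap = t['Physics'] - t['CS_plus_Physics']:
major   CS  Physics  CS_plus_Physics  gap
term                                     
Summer  16       38               54  -16
Fall     0       33               33    0
So iloc[0]['gap'] = -16.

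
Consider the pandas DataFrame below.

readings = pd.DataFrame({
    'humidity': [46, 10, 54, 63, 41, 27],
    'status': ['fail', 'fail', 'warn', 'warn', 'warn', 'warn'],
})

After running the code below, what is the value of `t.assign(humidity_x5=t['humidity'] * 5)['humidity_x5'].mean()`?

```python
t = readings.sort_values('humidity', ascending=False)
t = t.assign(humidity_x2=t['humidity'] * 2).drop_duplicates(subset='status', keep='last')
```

sort by humidity descending:
   humidity status
3        63   warn
2        54   warn
0        46   fail
4        41   warn
5        27   warn
1        10   fail
add column humidity_x2 = t['humidity'] * 2:
   humidity status  humidity_x2
3        63   warn          126
2        54   warn          108
0        46   fail           92
4        41   warn           82
5        27   warn           54
1        10   fail           20
drop duplicate status (keep=last):
   humidity status  humidity_x2
5        27   warn           54
1        10   fail           20
add column humidity_x5 = t['humidity'] * 5:
   humidity status  humidity_x2  humidity_x5
5        27   warn           54          135
1        10   fail           20           50

92.5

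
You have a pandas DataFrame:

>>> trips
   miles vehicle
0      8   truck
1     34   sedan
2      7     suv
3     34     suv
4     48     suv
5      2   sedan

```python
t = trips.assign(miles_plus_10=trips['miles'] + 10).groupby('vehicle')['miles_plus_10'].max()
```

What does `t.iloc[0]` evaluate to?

add column miles_plus_10 = trips['miles'] + 10:
   miles vehicle  miles_plus_10
0      8   truck             18
1     34   sedan             44
2      7     suv             17
3     34     suv             44
4     48     suv             58
5      2   sedan             12
group by vehicle, max of miles_plus_10:
vehicle
sedan    44
suv      58
truck    18
Name: miles_plus_10, dtype: int64

44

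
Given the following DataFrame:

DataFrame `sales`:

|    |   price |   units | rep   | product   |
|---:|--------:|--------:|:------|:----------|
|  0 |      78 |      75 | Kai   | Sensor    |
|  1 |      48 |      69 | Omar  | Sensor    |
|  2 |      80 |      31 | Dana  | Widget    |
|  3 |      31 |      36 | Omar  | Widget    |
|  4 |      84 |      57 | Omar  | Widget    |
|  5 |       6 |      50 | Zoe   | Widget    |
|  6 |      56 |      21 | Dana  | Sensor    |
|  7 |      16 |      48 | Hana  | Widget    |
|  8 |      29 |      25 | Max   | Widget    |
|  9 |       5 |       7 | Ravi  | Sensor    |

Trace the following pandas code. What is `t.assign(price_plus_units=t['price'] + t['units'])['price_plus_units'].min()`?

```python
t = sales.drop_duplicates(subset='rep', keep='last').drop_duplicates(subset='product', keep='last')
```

12

drop duplicate rep (keep=last):
   price  units   rep product
0     78     75   Kai  Sensor
4     84     57  Omar  Widget
5      6     50   Zoe  Widget
6     56     21  Dana  Sensor
7     16     48  Hana  Widget
8     29     25   Max  Widget
9      5      7  Ravi  Sensor
drop duplicate product (keep=last):
   price  units   rep product
8     29     25   Max  Widget
9      5      7  Ravi  Sensor
add column price_plus_units = t['price'] + t['units']:
   price  units   rep product  price_plus_units
8     29     25   Max  Widget                54
9      5      7  Ravi  Sensor                12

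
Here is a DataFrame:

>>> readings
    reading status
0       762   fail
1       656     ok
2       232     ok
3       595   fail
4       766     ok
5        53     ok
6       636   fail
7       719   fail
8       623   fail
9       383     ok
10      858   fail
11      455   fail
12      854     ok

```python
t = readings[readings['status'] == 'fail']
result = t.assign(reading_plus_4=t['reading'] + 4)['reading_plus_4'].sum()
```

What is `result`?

4676

filter rows where status == 'fail':
    reading status
0       762   fail
3       595   fail
6       636   fail
7       719   fail
8       623   fail
10      858   fail
11      455   fail
add column reading_plus_4 = t['reading'] + 4:
    reading status  reading_plus_4
0       762   fail             766
3       595   fail             599
6       636   fail             640
7       719   fail             723
8       623   fail             627
10      858   fail             862
11      455   fail             459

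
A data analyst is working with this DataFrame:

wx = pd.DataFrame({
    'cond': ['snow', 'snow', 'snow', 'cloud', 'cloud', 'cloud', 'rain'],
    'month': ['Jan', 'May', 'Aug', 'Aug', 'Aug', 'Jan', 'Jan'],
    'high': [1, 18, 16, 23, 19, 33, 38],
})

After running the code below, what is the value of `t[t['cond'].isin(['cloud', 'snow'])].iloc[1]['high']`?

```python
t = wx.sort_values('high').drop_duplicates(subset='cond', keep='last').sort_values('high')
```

sort by high:
    cond month  high
0   snow   Jan     1
2   snow   Aug    16
1   snow   May    18
4  cloud   Aug    19
3  cloud   Aug    23
5  cloud   Jan    33
6   rain   Jan    38
drop duplicate cond (keep=last):
    cond month  high
1   snow   May    18
5  cloud   Jan    33
6   rain   Jan    38
sort by high:
    cond month  high
1   snow   May    18
5  cloud   Jan    33
6   rain   Jan    38
filter rows where cond in ['cloud', 'snow']:
    cond month  high
1   snow   May    18
5  cloud   Jan    33
Taking the value at position 1, column 'high' gives 33.

33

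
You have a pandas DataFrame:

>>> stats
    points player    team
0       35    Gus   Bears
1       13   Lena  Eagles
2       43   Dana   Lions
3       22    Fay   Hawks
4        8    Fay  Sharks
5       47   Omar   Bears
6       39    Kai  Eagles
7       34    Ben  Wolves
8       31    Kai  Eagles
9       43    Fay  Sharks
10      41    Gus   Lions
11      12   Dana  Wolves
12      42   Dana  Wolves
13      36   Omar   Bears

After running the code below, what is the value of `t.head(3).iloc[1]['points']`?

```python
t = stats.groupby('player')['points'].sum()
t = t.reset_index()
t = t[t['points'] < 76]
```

group by player, sum of points:
player
Ben     34
Dana    97
Fay     73
Gus     76
Kai     70
Lena    13
Omar    83
Name: points, dtype: int64
reset_index():
  player  points
0    Ben      34
1   Dana      97
2    Fay      73
3    Gus      76
4    Kai      70
5   Lena      13
6   Omar      83
filter rows where points < 76:
  player  points
0    Ben      34
2    Fay      73
4    Kai      70
5   Lena      13
take first 3 rows:
  player  points
0    Ben      34
2    Fay      73
4    Kai      70
Finally, value at position 1, column 'points' = 73.

73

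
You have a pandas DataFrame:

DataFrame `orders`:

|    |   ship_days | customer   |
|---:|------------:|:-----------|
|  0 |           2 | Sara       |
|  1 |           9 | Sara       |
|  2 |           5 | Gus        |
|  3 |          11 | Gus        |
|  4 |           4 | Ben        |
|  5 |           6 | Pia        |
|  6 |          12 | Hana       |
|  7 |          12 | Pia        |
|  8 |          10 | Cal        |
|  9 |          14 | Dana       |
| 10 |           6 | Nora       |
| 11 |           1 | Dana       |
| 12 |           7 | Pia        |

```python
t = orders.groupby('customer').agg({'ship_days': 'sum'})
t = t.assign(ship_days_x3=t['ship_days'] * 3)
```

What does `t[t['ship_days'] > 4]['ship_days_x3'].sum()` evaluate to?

285

group by customer, sum of ship_days:
          ship_days
customer           
Ben               4
Cal              10
Dana             15
Gus              16
Hana             12
Nora              6
Pia              25
Sara             11
add column ship_days_x3 = t['ship_days'] * 3:
          ship_days  ship_days_x3
customer                         
Ben               4            12
Cal              10            30
Dana             15            45
Gus              16            48
Hana             12            36
Nora              6            18
Pia              25            75
Sara             11            33
filter rows where ship_days > 4:
          ship_days  ship_days_x3
customer                         
Cal              10            30
Dana             15            45
Gus              16            48
Hana             12            36
Nora              6            18
Pia              25            75
Sara             11            33
sum of column 'ship_days_x3' → 285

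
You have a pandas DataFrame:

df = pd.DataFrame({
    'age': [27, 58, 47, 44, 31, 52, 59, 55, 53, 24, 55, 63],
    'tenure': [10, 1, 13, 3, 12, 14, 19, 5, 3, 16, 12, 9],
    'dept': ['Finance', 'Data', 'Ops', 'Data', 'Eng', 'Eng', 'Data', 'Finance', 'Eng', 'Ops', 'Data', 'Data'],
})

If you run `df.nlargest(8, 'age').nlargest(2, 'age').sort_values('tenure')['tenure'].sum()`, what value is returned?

take 8 rows with largest age:
    age  tenure     dept
11   63       9     Data
6    59      19     Data
1    58       1     Data
7    55       5  Finance
10   55      12     Data
8    53       3      Eng
5    52      14      Eng
2    47      13      Ops
take 2 rows with largest age:
    age  tenure  dept
11   63       9  Data
6    59      19  Data
sort by tenure:
    age  tenure  dept
11   63       9  Data
6    59      19  Data
Finally, sum of column 'tenure' = 28.

28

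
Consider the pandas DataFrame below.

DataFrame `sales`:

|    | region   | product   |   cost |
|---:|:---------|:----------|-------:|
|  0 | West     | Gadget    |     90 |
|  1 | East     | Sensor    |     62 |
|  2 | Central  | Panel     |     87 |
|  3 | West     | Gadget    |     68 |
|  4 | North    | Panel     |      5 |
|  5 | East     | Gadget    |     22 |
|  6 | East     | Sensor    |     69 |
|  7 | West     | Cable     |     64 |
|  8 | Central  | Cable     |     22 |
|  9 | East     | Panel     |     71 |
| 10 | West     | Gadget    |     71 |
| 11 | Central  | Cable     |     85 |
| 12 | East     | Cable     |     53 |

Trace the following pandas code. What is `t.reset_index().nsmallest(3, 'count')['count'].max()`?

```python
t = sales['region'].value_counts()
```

value_counts of region:
region
East       5
West       4
Central    3
North      1
Name: count, dtype: int64
reset_index():
    region  count
0     East      5
1     West      4
2  Central      3
3    North      1
take 3 rows with smallest count:
    region  count
3    North      1
2  Central      3
1     West      4
Hence 4.

4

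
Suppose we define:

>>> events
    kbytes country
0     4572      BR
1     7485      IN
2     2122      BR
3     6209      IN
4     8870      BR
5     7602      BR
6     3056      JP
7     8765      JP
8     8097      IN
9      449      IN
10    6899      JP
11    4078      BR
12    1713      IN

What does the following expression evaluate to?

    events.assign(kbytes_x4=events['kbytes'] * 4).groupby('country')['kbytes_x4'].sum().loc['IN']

add column kbytes_x4 = events['kbytes'] * 4:
    kbytes country  kbytes_x4
0     4572      BR      18288
1     7485      IN      29940
2     2122      BR       8488
3     6209      IN      24836
4     8870      BR      35480
5     7602      BR      30408
6     3056      JP      12224
7     8765      JP      35060
8     8097      IN      32388
9      449      IN       1796
10    6899      JP      27596
11    4078      BR      16312
12    1713      IN       6852
group by country, sum of kbytes_x4:
country
BR    108976
IN     95812
JP     74880
Name: kbytes_x4, dtype: int64

95812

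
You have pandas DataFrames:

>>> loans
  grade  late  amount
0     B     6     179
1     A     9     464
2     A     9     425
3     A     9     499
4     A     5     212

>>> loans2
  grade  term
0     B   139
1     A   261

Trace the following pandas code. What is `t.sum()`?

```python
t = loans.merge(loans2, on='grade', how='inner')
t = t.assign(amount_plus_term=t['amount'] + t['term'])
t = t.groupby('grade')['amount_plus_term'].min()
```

791

merge on 'grade' (how='inner') → 5 rows:
  grade  late  amount  term
0     B     6     179   139
1     A     9     464   261
2     A     9     425   261
3     A     9     499   261
4     A     5     212   261
add column amount_plus_term = t['amount'] + t['term']:
  grade  late  amount  term  amount_plus_term
0     B     6     179   139               318
1     A     9     464   261               725
2     A     9     425   261               686
3     A     9     499   261               760
4     A     5     212   261               473
group by grade, min of amount_plus_term:
grade
A    473
B    318
Name: amount_plus_term, dtype: int64
Then the sum of the resulting series: 791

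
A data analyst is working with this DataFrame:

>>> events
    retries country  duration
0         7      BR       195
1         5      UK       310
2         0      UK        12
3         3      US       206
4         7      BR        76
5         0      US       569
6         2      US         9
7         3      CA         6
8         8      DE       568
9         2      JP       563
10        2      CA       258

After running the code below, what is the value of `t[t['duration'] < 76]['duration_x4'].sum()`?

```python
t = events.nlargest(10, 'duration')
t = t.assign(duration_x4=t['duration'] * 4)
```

take 10 rows with largest duration:
    retries country  duration
5         0      US       569
8         8      DE       568
9         2      JP       563
1         5      UK       310
10        2      CA       258
3         3      US       206
0         7      BR       195
4         7      BR        76
2         0      UK        12
6         2      US         9
add column duration_x4 = t['duration'] * 4:
    retries country  duration  duration_x4
5         0      US       569         2276
8         8      DE       568         2272
9         2      JP       563         2252
1         5      UK       310         1240
10        2      CA       258         1032
3         3      US       206          824
0         7      BR       195          780
4         7      BR        76          304
2         0      UK        12           48
6         2      US         9           36
filter rows where duration < 76:
   retries country  duration  duration_x4
2        0      UK        12           48
6        2      US         9           36
Hence 84.

84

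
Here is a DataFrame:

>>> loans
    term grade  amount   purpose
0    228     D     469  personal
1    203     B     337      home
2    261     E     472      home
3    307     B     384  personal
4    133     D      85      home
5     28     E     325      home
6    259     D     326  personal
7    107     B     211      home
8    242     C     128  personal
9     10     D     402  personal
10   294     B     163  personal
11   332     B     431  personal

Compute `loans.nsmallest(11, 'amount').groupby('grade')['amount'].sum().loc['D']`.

1282

take 11 rows with smallest amount:
    term grade  amount   purpose
4    133     D      85      home
8    242     C     128  personal
10   294     B     163  personal
7    107     B     211      home
5     28     E     325      home
6    259     D     326  personal
1    203     B     337      home
3    307     B     384  personal
9     10     D     402  personal
11   332     B     431  personal
0    228     D     469  personal
group by grade, sum of amount:
grade
B    1526
C     128
D    1282
E     325
Name: amount, dtype: int64
Taking the value at index 'D' gives 1282.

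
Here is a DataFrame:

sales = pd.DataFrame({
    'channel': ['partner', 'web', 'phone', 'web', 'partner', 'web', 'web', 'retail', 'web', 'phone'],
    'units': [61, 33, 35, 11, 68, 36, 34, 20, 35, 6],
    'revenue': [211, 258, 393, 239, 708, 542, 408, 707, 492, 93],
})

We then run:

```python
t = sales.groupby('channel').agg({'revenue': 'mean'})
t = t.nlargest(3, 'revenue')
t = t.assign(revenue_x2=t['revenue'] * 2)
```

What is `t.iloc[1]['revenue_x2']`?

919.0

group by channel, mean of revenue:
         revenue
channel         
partner    459.5
phone      243.0
retail     707.0
web        387.8
take 3 rows with largest revenue:
         revenue
channel         
retail     707.0
partner    459.5
web        387.8
add column revenue_x2 = t['revenue'] * 2:
         revenue  revenue_x2
channel                     
retail     707.0      1414.0
partner    459.5       919.0
web        387.8       775.6
The value at position 1, column 'revenue_x2' is 919.0.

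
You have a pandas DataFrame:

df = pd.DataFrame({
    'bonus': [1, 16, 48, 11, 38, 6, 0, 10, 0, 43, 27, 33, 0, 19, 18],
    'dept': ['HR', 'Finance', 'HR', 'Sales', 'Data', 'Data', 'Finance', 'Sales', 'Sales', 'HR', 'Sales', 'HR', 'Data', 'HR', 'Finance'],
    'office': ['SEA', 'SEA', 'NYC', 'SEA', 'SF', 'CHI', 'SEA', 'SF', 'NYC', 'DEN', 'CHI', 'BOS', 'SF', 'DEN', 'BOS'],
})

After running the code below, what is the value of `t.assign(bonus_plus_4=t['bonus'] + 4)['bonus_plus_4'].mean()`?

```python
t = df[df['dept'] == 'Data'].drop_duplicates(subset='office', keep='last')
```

7.0

filter rows where dept == 'Data':
    bonus  dept office
4      38  Data     SF
5       6  Data    CHI
12      0  Data     SF
drop duplicate office (keep=last):
    bonus  dept office
5       6  Data    CHI
12      0  Data     SF
add column bonus_plus_4 = t['bonus'] + 4:
    bonus  dept office  bonus_plus_4
5       6  Data    CHI            10
12      0  Data     SF             4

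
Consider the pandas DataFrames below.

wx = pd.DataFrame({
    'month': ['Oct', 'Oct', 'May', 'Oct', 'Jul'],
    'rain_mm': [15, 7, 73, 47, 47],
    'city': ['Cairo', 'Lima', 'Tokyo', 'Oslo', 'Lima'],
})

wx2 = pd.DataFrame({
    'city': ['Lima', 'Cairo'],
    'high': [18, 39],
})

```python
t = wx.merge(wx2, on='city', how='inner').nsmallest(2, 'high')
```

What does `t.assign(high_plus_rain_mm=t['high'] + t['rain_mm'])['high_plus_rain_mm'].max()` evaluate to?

65

merge on 'city' (how='inner') → 3 rows:
  month  rain_mm   city  high
0   Oct       15  Cairo    39
1   Oct        7   Lima    18
2   Jul       47   Lima    18
take 2 rows with smallest high:
  month  rain_mm  city  high
1   Oct        7  Lima    18
2   Jul       47  Lima    18
add column high_plus_rain_mm = t['high'] + t['rain_mm']:
  month  rain_mm  city  high  high_plus_rain_mm
1   Oct        7  Lima    18                 25
2   Jul       47  Lima    18                 65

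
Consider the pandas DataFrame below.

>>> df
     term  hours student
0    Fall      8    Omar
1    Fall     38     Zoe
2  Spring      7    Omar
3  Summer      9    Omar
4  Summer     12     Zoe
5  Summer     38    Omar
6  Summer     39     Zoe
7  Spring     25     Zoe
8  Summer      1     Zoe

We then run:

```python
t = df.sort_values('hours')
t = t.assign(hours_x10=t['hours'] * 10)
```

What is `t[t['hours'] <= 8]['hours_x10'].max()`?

sort by hours:
     term  hours student
8  Summer      1     Zoe
2  Spring      7    Omar
0    Fall      8    Omar
3  Summer      9    Omar
4  Summer     12     Zoe
7  Spring     25     Zoe
1    Fall     38     Zoe
5  Summer     38    Omar
6  Summer     39     Zoe
add column hours_x10 = t['hours'] * 10:
     term  hours student  hours_x10
8  Summer      1     Zoe         10
2  Spring      7    Omar         70
0    Fall      8    Omar         80
3  Summer      9    Omar         90
4  Summer     12     Zoe        120
7  Spring     25     Zoe        250
1    Fall     38     Zoe        380
5  Summer     38    Omar        380
6  Summer     39     Zoe        390
filter rows where hours <= 8:
     term  hours student  hours_x10
8  Summer      1     Zoe         10
2  Spring      7    Omar         70
0    Fall      8    Omar         80
Hence 80.

80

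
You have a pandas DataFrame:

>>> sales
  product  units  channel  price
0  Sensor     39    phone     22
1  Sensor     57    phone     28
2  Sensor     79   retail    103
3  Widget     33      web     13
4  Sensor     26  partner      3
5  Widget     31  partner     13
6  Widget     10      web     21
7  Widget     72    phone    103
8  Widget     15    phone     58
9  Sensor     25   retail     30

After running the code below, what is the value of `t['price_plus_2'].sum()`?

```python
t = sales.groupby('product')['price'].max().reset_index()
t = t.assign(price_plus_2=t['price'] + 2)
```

group by product, max of price:
product
Sensor    103
Widget    103
Name: price, dtype: int64
reset_index():
  product  price
0  Sensor    103
1  Widget    103
add column price_plus_2 = t['price'] + 2:
  product  price  price_plus_2
0  Sensor    103           105
1  Widget    103           105
The sum of column 'price_plus_2' is 210.

210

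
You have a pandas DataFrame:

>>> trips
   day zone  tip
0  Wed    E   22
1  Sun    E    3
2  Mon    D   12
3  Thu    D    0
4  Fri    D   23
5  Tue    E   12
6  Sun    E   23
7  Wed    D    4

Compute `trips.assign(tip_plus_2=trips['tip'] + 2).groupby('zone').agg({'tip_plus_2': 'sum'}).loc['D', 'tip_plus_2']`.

47

add column tip_plus_2 = trips['tip'] + 2:
   day zone  tip  tip_plus_2
0  Wed    E   22          24
1  Sun    E    3           5
2  Mon    D   12          14
3  Thu    D    0           2
4  Fri    D   23          25
5  Tue    E   12          14
6  Sun    E   23          25
7  Wed    D    4           6
group by zone, sum of tip_plus_2:
      tip_plus_2
zone            
D             47
E             68
value at row 'D', column 'tip_plus_2' → 47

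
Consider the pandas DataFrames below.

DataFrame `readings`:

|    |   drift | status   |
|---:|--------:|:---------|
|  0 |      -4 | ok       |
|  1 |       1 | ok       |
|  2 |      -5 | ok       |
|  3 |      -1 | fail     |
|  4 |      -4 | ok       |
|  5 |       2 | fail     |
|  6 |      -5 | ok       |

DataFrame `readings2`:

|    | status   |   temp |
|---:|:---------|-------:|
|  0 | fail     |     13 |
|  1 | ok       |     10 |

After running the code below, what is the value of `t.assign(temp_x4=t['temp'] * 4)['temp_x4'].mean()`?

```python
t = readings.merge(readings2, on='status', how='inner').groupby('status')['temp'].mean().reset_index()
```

46.0

merge on 'status' (how='inner') → 7 rows:
   drift status  temp
0     -4     ok    10
1      1     ok    10
2     -5     ok    10
3     -1   fail    13
4     -4     ok    10
5      2   fail    13
6     -5     ok    10
group by status, mean of temp:
status
fail    13.0
ok      10.0
Name: temp, dtype: float64
reset_index():
  status  temp
0   fail  13.0
1     ok  10.0
add column temp_x4 = t['temp'] * 4:
  status  temp  temp_x4
0   fail  13.0     52.0
1     ok  10.0     40.0
Hence 46.0.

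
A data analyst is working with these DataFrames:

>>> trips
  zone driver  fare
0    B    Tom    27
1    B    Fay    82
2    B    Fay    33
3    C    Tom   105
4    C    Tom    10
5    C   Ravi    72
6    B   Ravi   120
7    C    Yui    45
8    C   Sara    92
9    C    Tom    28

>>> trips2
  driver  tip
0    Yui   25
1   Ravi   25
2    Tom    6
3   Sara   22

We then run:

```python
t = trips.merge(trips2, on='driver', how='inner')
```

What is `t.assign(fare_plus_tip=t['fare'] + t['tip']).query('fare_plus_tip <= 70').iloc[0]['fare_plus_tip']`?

33

merge on 'driver' (how='inner') → 8 rows:
  zone driver  fare  tip
0    B    Tom    27    6
1    C    Tom   105    6
2    C    Tom    10    6
3    C   Ravi    72   25
4    B   Ravi   120   25
5    C    Yui    45   25
6    C   Sara    92   22
7    C    Tom    28    6
add column fare_plus_tip = t['fare'] + t['tip']:
  zone driver  fare  tip  fare_plus_tip
0    B    Tom    27    6             33
1    C    Tom   105    6            111
2    C    Tom    10    6             16
3    C   Ravi    72   25             97
4    B   Ravi   120   25            145
5    C    Yui    45   25             70
6    C   Sara    92   22            114
7    C    Tom    28    6             34
filter rows where fare_plus_tip <= 70:
  zone driver  fare  tip  fare_plus_tip
0    B    Tom    27    6             33
2    C    Tom    10    6             16
5    C    Yui    45   25             70
7    C    Tom    28    6             34
Hence 33.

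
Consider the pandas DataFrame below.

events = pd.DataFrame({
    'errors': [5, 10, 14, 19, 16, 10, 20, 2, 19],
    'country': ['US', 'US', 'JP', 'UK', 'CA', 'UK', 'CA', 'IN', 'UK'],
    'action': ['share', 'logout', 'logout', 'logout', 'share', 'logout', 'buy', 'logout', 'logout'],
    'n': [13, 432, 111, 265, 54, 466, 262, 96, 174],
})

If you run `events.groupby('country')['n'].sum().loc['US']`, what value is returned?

group by country, sum of n:
country
CA    316
IN     96
JP    111
UK    905
US    445
Name: n, dtype: int64
Reading off the value at index 'US', we get 445.

445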